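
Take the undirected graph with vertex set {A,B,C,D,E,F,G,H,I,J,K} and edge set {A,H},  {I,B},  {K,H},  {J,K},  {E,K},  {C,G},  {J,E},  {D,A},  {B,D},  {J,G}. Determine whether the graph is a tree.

|V| = 11, |E| = 10.
It is not connected, so it is not a tree.

No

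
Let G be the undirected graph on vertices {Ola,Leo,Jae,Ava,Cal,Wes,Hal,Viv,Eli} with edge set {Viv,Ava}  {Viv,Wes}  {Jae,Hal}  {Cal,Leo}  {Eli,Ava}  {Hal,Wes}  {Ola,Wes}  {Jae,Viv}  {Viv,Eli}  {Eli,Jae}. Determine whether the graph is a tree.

The graph has 9 vertices and 10 edges.
It is not connected, so it is not a tree.

No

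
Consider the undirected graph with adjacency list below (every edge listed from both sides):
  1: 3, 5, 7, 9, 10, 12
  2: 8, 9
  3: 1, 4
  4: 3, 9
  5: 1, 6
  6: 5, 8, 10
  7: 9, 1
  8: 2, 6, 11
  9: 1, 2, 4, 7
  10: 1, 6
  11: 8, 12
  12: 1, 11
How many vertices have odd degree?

Degrees: 1:6, 2:2, 3:2, 4:2, 5:2, 6:3, 7:2, 8:3, 9:4, 10:2, 11:2, 12:2
Odd-degree vertices: 6, 8.

2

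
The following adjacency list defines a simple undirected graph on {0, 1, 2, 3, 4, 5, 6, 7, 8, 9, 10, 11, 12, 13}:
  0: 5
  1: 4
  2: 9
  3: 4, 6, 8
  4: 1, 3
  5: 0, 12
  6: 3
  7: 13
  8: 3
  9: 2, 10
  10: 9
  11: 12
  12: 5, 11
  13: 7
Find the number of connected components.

4

Component: {7, 13}
Component: {2, 9, 10}
Component: {0, 5, 11, 12}
Component: {1, 3, 4, 6, 8}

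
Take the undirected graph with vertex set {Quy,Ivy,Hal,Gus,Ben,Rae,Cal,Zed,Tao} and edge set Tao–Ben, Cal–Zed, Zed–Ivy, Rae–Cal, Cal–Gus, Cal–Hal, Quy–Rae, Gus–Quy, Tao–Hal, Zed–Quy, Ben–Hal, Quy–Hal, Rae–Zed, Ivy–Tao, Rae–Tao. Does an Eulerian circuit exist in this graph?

Degrees: Quy:4, Ivy:2, Hal:4, Gus:2, Ben:2, Rae:4, Cal:4, Zed:4, Tao:4
Every vertex has even degree and the edges form a single connected piece, so an Eulerian circuit exists.

Yes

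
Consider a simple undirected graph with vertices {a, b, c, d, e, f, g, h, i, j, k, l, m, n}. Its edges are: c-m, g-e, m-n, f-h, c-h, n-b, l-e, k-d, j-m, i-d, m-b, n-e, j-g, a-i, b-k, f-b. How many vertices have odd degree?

4

Degrees: a:1, b:4, c:2, d:2, e:3, f:2, g:2, h:2, i:2, j:2, k:2, l:1, m:4, n:3
Odd-degree vertices: a, e, l, n.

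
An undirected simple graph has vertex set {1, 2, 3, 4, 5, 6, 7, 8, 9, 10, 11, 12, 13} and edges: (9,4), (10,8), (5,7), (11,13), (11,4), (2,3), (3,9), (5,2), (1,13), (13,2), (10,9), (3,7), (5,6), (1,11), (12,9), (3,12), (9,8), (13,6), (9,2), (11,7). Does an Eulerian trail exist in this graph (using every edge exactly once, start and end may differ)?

Degrees: 1:2, 2:4, 3:4, 4:2, 5:3, 6:2, 7:3, 8:2, 9:6, 10:2, 11:4, 12:2, 13:4
Odd-degree vertices: 5, 7 (2 total).
The non-isolated vertices are connected and exactly 2 have odd degree, so an Eulerian trail exists (from 5 to 7).

Yes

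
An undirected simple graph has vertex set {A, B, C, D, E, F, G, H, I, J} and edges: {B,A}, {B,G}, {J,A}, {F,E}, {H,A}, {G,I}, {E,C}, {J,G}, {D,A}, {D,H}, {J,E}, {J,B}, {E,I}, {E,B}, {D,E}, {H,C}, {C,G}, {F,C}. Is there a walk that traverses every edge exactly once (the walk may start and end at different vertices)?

Degrees: A:4, B:4, C:4, D:3, E:6, F:2, G:4, H:3, I:2, J:4
Odd-degree vertices: D, H (2 total).
The non-isolated vertices are connected and exactly 2 have odd degree, so an Eulerian trail exists (from D to H).

Yes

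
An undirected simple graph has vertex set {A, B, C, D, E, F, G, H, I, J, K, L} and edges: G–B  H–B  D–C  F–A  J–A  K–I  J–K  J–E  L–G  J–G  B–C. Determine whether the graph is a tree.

|V| = 12, |E| = 11.
Connected and |E| = |V| - 1, which characterizes a tree.

Yes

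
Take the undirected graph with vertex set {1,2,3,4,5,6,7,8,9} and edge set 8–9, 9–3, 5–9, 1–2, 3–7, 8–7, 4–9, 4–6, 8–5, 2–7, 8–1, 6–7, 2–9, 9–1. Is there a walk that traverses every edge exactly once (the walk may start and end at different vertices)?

Degrees: 1:3, 2:3, 3:2, 4:2, 5:2, 6:2, 7:4, 8:4, 9:6
Odd-degree vertices: 1, 2 (2 total).
The non-isolated vertices are connected and exactly 2 have odd degree, so an Eulerian trail exists (from 1 to 2).

Yes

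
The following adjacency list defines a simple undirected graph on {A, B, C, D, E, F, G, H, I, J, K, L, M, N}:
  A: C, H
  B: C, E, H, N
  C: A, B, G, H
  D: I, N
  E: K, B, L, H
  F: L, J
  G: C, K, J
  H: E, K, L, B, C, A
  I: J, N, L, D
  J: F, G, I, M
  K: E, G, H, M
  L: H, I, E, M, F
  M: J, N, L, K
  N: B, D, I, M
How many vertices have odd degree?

2

Degrees: A:2, B:4, C:4, D:2, E:4, F:2, G:3, H:6, I:4, J:4, K:4, L:5, M:4, N:4
Odd-degree vertices: G, L.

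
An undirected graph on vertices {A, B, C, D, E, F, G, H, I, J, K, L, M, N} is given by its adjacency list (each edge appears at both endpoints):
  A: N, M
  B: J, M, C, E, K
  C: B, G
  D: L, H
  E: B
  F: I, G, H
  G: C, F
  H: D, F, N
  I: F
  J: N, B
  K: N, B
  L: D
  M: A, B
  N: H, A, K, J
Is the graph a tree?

The graph has 14 vertices and 16 edges.
A tree on 14 vertices has exactly 13 edges; this graph has 16, so it contains a cycle and is not a tree.

No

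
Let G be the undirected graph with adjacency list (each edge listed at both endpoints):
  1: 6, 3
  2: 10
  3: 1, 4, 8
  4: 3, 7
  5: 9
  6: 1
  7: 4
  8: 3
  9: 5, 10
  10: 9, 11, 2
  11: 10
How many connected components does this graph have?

Component: {2, 5, 9, 10, 11}
Component: {1, 3, 4, 6, 7, 8}

2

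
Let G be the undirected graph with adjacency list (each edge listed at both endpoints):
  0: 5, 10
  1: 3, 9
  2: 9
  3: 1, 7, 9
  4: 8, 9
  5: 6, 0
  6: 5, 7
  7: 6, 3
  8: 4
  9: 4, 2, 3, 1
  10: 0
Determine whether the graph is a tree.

No

|V| = 11, |E| = 11.
Connected but with 11 > 10 edges, so it has a cycle and is not a tree.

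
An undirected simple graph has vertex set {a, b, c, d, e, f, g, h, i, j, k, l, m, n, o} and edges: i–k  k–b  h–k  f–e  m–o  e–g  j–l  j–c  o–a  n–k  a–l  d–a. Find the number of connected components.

Component: {e, f, g}
Component: {b, h, i, k, n}
Component: {a, c, d, j, l, m, o}

3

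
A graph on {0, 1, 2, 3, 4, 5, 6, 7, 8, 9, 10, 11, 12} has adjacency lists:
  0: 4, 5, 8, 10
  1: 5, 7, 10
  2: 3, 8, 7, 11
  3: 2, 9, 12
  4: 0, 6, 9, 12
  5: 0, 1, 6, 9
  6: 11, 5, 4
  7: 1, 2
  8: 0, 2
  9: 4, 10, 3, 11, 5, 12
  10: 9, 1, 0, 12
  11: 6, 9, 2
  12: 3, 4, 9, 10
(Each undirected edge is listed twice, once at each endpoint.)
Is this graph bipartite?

No

The cycle 3-9-12-3 has length 3, which is odd, so the graph is not bipartite.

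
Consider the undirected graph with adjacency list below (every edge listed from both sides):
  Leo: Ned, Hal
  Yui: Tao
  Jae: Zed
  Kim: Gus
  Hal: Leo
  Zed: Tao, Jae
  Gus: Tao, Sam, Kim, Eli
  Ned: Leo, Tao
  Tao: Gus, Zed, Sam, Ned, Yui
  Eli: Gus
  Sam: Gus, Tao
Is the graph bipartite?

The cycle Gus-Tao-Sam-Gus has length 3, which is odd, so the graph is not bipartite.

No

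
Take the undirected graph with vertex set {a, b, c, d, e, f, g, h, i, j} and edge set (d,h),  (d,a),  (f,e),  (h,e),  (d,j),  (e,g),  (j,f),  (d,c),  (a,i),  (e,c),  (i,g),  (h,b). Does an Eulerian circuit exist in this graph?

Degrees: a:2, b:1, c:2, d:4, e:4, f:2, g:2, h:3, i:2, j:2
Vertices with odd degree: b, h. An Eulerian circuit requires all degrees even.

No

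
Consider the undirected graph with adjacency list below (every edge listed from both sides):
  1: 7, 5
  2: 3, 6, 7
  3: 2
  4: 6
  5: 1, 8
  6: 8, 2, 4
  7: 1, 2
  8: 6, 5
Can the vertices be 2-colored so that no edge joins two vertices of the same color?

Yes

A valid 2-coloring puts {3, 5, 6, 7} on one side and {1, 2, 4, 8} on the other; every edge crosses between the two sides.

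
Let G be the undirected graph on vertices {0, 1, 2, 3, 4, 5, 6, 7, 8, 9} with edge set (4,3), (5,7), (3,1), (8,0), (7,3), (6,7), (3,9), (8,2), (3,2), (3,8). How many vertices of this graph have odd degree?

Degrees: 0:1, 1:1, 2:2, 3:6, 4:1, 5:1, 6:1, 7:3, 8:3, 9:1
Odd-degree vertices: 0, 1, 4, 5, 6, 7, 8, 9.

8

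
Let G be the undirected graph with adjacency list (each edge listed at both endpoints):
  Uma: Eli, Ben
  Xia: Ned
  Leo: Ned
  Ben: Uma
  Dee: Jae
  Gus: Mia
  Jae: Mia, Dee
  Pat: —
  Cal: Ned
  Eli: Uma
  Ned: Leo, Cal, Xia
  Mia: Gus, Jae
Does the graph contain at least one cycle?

|V| = 12, |E| = 8, number of components = 4.
A forest on 12 vertices with 4 components has exactly 8 edges, which matches — so no cycle.

No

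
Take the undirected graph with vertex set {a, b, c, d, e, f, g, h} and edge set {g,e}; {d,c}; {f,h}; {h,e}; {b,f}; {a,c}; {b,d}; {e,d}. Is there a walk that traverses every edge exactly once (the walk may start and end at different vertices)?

No

Degrees: a:1, b:2, c:2, d:3, e:3, f:2, g:1, h:2
Odd-degree vertices: a, d, e, g (4 total).
With 4 odd-degree vertices (more than two), no single trail can use every edge.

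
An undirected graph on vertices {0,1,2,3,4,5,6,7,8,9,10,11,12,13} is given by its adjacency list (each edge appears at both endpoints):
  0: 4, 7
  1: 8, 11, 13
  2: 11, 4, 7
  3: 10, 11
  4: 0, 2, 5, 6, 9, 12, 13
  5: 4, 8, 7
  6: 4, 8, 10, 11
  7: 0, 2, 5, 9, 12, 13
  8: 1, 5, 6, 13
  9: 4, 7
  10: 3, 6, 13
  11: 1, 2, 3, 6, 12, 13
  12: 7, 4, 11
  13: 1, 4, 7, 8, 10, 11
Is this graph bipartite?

No

8-1-13-8 is an odd cycle (length 3), and a bipartite graph can contain only even cycles.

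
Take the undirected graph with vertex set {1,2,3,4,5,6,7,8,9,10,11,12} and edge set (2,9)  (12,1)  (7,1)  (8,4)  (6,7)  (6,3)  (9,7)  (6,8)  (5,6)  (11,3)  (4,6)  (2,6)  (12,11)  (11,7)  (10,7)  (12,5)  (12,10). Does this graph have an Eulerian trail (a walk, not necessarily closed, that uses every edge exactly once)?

Yes

Degrees: 1:2, 2:2, 3:2, 4:2, 5:2, 6:6, 7:5, 8:2, 9:2, 10:2, 11:3, 12:4
Odd-degree vertices: 7, 11 (2 total).
The non-isolated vertices are connected and exactly 2 have odd degree, so an Eulerian trail exists (from 7 to 11).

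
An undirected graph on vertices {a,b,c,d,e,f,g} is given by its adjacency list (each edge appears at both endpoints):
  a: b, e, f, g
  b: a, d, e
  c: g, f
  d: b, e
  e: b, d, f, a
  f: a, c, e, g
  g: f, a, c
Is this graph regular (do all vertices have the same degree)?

Degrees: a:4, b:3, c:2, d:2, e:4, f:4, g:3
Vertex c has degree 2 while a has degree 4, so the graph is not regular.

No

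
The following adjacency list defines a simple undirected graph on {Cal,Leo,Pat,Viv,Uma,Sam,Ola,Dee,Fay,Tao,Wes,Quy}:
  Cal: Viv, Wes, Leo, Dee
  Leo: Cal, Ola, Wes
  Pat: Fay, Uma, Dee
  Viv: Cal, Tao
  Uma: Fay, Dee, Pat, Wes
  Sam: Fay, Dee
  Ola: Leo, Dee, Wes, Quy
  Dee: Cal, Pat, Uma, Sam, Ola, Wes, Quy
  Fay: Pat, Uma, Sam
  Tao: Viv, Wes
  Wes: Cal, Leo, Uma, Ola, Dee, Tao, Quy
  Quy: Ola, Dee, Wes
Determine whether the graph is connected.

Starting from Cal and exploring outward reaches every vertex (Cal, Viv, Wes, Leo, Dee, Tao, Uma, Quy, Ola, Sam, Pat, Fay); the graph is connected.

Yes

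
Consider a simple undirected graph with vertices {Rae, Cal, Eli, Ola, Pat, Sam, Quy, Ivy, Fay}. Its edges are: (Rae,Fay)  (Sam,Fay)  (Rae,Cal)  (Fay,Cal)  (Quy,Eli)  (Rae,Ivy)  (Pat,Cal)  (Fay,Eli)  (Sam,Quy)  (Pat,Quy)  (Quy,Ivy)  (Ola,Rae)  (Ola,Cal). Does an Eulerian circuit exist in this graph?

Yes

Degrees: Rae:4, Cal:4, Eli:2, Ola:2, Pat:2, Sam:2, Quy:4, Ivy:2, Fay:4
Every vertex has even degree and the edges form a single connected piece, so an Eulerian circuit exists.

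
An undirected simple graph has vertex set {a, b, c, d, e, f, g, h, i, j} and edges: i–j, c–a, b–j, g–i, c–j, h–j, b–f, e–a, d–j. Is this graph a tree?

The graph has 10 vertices and 9 edges.
Connected and |E| = |V| - 1, which characterizes a tree.

Yes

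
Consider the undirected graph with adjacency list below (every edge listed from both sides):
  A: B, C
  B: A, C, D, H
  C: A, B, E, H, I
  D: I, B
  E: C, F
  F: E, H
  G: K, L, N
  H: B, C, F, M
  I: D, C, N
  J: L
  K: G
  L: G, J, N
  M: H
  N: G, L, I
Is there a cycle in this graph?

|V| = 14, |E| = 18, number of components = 1.
One cycle is B-C-E-F-H-B.

Yes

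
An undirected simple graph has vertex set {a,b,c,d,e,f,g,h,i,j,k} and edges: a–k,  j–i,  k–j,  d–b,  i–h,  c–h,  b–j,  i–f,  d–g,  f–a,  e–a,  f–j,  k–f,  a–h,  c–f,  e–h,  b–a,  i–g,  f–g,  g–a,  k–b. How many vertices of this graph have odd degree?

0

Degrees: a:6, b:4, c:2, d:2, e:2, f:6, g:4, h:4, i:4, j:4, k:4
Odd-degree vertices: none.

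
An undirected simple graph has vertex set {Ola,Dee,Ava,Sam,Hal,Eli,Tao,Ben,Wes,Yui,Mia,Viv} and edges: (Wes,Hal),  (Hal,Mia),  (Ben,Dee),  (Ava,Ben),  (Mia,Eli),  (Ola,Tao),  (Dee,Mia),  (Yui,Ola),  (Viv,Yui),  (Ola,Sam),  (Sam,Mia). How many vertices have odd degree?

6

Degrees: Ola:3, Dee:2, Ava:1, Sam:2, Hal:2, Eli:1, Tao:1, Ben:2, Wes:1, Yui:2, Mia:4, Viv:1
Odd-degree vertices: Ola, Ava, Eli, Tao, Wes, Viv.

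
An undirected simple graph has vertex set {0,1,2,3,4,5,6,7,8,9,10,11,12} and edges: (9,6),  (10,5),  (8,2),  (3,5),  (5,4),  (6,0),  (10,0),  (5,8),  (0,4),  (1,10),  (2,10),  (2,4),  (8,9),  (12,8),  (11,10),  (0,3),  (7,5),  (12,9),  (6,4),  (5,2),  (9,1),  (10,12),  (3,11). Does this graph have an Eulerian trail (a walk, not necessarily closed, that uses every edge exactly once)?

Degrees: 0:4, 1:2, 2:4, 3:3, 4:4, 5:6, 6:3, 7:1, 8:4, 9:4, 10:6, 11:2, 12:3
Odd-degree vertices: 3, 6, 7, 12 (4 total).
With 4 odd-degree vertices (more than two), no single trail can use every edge.

No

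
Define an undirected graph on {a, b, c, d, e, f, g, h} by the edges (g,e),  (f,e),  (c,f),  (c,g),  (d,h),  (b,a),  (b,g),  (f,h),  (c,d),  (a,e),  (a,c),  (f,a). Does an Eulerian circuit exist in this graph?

Degrees: a:4, b:2, c:4, d:2, e:3, f:4, g:3, h:2
e, g have odd degree; an Eulerian circuit needs every degree to be even, so none exists.

No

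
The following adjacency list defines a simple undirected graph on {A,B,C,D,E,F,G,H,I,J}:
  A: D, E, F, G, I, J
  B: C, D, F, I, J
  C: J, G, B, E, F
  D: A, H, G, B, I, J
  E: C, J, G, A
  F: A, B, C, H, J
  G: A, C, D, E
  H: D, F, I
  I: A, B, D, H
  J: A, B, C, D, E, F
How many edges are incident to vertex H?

3

Neighbors of H: D, F, I.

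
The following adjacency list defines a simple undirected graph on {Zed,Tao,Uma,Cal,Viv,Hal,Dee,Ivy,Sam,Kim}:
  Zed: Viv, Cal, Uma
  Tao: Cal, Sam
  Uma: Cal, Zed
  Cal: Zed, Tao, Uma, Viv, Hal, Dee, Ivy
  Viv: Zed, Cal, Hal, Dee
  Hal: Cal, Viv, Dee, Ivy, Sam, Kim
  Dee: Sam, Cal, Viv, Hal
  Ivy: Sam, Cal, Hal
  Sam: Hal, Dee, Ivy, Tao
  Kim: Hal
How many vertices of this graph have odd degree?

4

Degrees: Zed:3, Tao:2, Uma:2, Cal:7, Viv:4, Hal:6, Dee:4, Ivy:3, Sam:4, Kim:1
Odd-degree vertices: Zed, Cal, Ivy, Kim.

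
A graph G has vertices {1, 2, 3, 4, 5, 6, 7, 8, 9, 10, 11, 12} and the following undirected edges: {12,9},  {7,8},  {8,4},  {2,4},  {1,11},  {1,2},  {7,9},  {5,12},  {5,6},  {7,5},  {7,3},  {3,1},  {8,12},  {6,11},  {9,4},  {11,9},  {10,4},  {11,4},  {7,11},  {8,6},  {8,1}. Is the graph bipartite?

The cycle 9-11-7-9 has length 3, which is odd, so the graph is not bipartite.

No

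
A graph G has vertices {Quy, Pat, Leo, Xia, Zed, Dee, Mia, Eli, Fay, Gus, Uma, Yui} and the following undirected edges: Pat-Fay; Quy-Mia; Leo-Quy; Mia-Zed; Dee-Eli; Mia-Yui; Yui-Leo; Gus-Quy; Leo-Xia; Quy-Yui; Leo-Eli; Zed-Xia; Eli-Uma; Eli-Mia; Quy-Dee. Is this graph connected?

No

Component: {Pat, Fay}
Component: {Quy, Leo, Xia, Zed, Dee, Mia, Eli, Gus, Uma, Yui}
There are 2 separate components, so the graph is not connected.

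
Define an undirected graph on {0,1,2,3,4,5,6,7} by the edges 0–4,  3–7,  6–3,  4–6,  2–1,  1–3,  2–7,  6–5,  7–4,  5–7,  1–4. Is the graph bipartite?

Yes

Color {2, 3, 4, 5} black and {0, 1, 6, 7} white. No edge joins two same-colored vertices, so the graph is bipartite.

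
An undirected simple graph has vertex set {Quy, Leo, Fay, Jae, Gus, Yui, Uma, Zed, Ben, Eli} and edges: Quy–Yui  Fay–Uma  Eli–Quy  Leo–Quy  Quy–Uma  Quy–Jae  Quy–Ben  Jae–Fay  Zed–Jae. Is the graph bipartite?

Yes

Color {Leo, Jae, Gus, Yui, Uma, Ben, Eli} black and {Quy, Fay, Zed} white. No edge joins two same-colored vertices, so the graph is bipartite.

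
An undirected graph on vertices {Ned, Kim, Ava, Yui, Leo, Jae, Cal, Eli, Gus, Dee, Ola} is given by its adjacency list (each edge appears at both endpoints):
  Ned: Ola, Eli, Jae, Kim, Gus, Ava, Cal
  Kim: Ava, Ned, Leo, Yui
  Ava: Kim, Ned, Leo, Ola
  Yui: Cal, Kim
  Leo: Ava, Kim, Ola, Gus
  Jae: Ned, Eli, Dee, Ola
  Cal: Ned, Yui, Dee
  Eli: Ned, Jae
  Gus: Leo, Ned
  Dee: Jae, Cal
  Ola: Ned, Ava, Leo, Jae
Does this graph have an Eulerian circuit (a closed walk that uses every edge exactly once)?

No

Degrees: Ned:7, Kim:4, Ava:4, Yui:2, Leo:4, Jae:4, Cal:3, Eli:2, Gus:2, Dee:2, Ola:4
Vertices with odd degree: Ned, Cal. An Eulerian circuit requires all degrees even.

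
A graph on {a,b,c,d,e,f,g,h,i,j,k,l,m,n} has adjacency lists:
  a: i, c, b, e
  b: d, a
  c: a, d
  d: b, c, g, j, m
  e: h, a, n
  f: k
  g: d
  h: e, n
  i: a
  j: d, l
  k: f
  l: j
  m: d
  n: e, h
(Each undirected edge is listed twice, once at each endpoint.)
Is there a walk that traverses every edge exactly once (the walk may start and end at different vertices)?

No

Degrees: a:4, b:2, c:2, d:5, e:3, f:1, g:1, h:2, i:1, j:2, k:1, l:1, m:1, n:2
Odd-degree vertices: d, e, f, g, i, k, l, m (8 total).
With 8 odd-degree vertices (more than two), no single trail can use every edge.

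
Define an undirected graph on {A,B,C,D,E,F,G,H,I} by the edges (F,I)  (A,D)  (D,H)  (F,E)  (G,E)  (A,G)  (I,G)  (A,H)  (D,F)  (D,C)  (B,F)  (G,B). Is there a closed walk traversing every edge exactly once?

Degrees: A:3, B:2, C:1, D:4, E:2, F:4, G:4, H:2, I:2
Vertices with odd degree: A, C. An Eulerian circuit requires all degrees even.

No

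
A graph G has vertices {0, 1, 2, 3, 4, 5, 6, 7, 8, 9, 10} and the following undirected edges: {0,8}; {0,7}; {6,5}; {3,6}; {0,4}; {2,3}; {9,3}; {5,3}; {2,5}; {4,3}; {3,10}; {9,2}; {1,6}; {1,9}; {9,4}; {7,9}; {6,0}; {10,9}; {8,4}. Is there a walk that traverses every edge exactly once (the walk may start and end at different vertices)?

Degrees: 0:4, 1:2, 2:3, 3:6, 4:4, 5:3, 6:4, 7:2, 8:2, 9:6, 10:2
Odd-degree vertices: 2, 5 (2 total).
The non-isolated vertices are connected and exactly 2 have odd degree, so an Eulerian trail exists (from 2 to 5).

Yes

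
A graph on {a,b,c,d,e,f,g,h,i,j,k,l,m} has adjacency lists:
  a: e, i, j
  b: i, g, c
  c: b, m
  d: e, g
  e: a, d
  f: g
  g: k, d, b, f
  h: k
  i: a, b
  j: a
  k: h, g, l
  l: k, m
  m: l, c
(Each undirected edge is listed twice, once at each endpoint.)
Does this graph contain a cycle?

The graph has 13 vertices, 14 edges, and 1 connected component.
Since 14 > 13 - 1, a cycle must exist; for instance b-g-k-l-m-c-b.

Yes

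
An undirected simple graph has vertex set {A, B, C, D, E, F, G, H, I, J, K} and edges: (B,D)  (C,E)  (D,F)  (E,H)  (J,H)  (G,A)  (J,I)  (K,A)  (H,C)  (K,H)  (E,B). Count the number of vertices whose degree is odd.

4

Degrees: A:2, B:2, C:2, D:2, E:3, F:1, G:1, H:4, I:1, J:2, K:2
Odd-degree vertices: E, F, G, I.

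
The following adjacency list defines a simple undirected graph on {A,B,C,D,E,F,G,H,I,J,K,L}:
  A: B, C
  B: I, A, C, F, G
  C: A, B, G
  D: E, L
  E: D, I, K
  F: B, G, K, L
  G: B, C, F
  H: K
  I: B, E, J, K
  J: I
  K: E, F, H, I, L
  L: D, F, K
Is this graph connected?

A breadth-first search from A visits A, B, C, F, G, I, K, L, J, E, H, D — all 12 vertices — so the graph is connected.

Yes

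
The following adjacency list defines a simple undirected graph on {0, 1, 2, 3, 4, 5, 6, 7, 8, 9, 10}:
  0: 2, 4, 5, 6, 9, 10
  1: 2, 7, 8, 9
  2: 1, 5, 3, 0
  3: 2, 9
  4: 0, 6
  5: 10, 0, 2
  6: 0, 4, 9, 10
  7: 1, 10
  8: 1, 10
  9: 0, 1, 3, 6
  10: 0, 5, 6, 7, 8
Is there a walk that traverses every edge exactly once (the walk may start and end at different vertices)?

Degrees: 0:6, 1:4, 2:4, 3:2, 4:2, 5:3, 6:4, 7:2, 8:2, 9:4, 10:5
Odd-degree vertices: 5, 10 (2 total).
The non-isolated vertices are connected and exactly 2 have odd degree, so an Eulerian trail exists (from 5 to 10).

Yes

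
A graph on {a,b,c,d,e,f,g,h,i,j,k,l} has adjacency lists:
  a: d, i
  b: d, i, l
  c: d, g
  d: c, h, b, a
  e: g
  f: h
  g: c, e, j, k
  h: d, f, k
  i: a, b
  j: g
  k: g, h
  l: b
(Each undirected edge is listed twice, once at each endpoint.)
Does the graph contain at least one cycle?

The graph has 12 vertices, 13 edges, and 1 connected component.
One cycle is d-h-k-g-c-d.

Yes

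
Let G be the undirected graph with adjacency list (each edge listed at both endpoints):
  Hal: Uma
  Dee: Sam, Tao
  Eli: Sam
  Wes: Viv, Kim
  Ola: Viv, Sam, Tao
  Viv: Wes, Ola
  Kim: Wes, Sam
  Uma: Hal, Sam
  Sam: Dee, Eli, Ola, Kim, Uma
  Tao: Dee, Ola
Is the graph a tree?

No

|V| = 10, |E| = 11.
Connected but with 11 > 9 edges, so it has a cycle and is not a tree.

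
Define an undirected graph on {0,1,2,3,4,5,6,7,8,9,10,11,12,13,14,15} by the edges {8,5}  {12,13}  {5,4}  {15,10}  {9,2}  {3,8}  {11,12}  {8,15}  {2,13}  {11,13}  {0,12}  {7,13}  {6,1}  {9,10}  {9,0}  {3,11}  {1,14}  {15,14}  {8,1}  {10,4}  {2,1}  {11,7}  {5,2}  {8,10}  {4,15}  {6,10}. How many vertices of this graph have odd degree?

6

Degrees: 0:2, 1:4, 2:4, 3:2, 4:3, 5:3, 6:2, 7:2, 8:5, 9:3, 10:5, 11:4, 12:3, 13:4, 14:2, 15:4
Odd-degree vertices: 4, 5, 8, 9, 10, 12.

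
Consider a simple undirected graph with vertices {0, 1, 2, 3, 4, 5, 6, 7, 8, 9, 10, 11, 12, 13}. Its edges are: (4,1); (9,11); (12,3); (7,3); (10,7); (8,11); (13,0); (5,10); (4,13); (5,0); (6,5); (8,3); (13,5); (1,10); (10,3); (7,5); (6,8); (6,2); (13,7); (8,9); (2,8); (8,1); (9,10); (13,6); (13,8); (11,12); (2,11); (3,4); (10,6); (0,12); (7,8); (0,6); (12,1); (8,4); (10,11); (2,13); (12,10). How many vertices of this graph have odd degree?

8

Degrees: 0:4, 1:4, 2:4, 3:5, 4:4, 5:5, 6:6, 7:5, 8:9, 9:3, 10:8, 11:5, 12:5, 13:7
Odd-degree vertices: 3, 5, 7, 8, 9, 11, 12, 13.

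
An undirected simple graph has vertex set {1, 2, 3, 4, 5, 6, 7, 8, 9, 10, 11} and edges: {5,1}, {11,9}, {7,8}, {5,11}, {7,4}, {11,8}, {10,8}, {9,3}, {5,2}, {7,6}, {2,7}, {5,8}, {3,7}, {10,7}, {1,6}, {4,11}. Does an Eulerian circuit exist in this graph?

Degrees: 1:2, 2:2, 3:2, 4:2, 5:4, 6:2, 7:6, 8:4, 9:2, 10:2, 11:4
Every vertex has even degree and the edges form a single connected piece, so an Eulerian circuit exists.

Yes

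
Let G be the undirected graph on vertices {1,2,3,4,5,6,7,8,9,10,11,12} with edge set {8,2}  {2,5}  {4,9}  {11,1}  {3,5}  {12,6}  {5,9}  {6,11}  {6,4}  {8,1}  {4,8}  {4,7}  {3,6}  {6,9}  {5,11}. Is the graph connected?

Component: {10}
Component: {1, 2, 3, 4, 5, 6, 7, 8, 9, 11, 12}
There are 2 separate components, so the graph is not connected.

No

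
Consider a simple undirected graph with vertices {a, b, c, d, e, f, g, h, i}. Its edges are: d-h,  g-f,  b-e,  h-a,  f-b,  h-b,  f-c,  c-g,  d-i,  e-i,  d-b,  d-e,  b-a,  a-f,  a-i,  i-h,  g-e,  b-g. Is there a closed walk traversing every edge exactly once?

Degrees: a:4, b:6, c:2, d:4, e:4, f:4, g:4, h:4, i:4
All degrees are even and the non-isolated vertices are connected — an Eulerian circuit exists.

Yes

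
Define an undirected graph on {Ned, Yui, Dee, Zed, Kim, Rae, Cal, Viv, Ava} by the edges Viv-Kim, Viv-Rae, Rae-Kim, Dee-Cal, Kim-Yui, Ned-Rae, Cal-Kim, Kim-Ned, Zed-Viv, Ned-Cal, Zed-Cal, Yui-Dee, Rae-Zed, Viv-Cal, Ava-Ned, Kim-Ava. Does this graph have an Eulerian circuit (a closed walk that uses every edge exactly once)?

Degrees: Ned:4, Yui:2, Dee:2, Zed:3, Kim:6, Rae:4, Cal:5, Viv:4, Ava:2
Zed, Cal have odd degree; an Eulerian circuit needs every degree to be even, so none exists.

No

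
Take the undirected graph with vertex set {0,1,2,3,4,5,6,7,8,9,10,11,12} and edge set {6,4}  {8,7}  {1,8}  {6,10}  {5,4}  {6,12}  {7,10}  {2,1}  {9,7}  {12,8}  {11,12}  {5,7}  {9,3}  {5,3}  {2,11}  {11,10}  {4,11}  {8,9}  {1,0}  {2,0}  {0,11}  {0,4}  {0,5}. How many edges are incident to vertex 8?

Neighbors of 8: 1, 7, 9, 12.

4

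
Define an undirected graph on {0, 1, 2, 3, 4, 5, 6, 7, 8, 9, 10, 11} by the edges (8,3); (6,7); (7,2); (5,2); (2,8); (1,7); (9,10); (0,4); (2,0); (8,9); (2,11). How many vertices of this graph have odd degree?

10

Degrees: 0:2, 1:1, 2:5, 3:1, 4:1, 5:1, 6:1, 7:3, 8:3, 9:2, 10:1, 11:1
Odd-degree vertices: 1, 2, 3, 4, 5, 6, 7, 8, 10, 11.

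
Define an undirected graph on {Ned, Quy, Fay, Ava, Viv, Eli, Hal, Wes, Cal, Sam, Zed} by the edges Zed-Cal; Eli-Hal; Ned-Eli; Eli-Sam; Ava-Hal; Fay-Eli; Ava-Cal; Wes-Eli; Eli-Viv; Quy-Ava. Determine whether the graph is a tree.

The graph has 11 vertices and 10 edges.
It is connected with exactly 10 edges, hence acyclic — it is a tree.

Yes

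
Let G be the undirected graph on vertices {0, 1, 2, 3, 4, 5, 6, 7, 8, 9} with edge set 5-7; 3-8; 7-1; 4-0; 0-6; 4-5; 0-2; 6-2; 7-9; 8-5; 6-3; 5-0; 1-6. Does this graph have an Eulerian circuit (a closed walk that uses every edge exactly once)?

Degrees: 0:4, 1:2, 2:2, 3:2, 4:2, 5:4, 6:4, 7:3, 8:2, 9:1
7, 9 have odd degree; an Eulerian circuit needs every degree to be even, so none exists.

No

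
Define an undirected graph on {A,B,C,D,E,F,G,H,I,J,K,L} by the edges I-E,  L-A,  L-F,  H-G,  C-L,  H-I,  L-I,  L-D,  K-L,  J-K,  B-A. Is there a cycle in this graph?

|V| = 12, |E| = 11, number of components = 1.
A forest on 12 vertices with 1 component has exactly 11 edges, which matches — so no cycle.

No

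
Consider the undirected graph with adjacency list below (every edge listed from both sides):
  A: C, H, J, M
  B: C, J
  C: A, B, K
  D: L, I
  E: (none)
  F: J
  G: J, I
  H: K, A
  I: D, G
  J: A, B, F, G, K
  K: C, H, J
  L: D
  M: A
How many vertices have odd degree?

Degrees: A:4, B:2, C:3, D:2, E:0, F:1, G:2, H:2, I:2, J:5, K:3, L:1, M:1
Odd-degree vertices: C, F, J, K, L, M.

6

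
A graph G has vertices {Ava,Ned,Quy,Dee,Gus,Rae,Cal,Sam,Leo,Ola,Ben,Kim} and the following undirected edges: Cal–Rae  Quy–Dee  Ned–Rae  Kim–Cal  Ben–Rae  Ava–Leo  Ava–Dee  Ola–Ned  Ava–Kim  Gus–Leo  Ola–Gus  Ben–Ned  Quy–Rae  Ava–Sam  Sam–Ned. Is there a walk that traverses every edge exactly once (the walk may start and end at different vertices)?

Degrees: Ava:4, Ned:4, Quy:2, Dee:2, Gus:2, Rae:4, Cal:2, Sam:2, Leo:2, Ola:2, Ben:2, Kim:2
Odd-degree vertices: none (0 total).
With 0 odd-degree vertices and all edges in one connected piece, an Eulerian trail exists.

Yes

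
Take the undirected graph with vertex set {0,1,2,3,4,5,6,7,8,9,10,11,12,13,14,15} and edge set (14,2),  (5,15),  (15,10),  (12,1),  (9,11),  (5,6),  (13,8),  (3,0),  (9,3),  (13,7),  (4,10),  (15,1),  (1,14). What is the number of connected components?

3

Component: {7, 8, 13}
Component: {0, 3, 9, 11}
Component: {1, 2, 4, 5, 6, 10, 12, 14, 15}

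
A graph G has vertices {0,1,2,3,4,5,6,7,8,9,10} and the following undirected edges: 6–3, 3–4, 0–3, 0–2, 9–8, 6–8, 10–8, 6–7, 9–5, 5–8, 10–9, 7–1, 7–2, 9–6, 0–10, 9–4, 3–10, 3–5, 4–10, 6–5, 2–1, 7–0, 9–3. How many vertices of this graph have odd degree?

Degrees: 0:4, 1:2, 2:3, 3:6, 4:3, 5:4, 6:5, 7:4, 8:4, 9:6, 10:5
Odd-degree vertices: 2, 4, 6, 10.

4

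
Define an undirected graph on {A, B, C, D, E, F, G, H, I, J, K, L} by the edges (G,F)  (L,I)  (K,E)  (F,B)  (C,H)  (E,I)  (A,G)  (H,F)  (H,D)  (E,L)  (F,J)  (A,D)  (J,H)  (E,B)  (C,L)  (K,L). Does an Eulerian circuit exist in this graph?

Degrees: A:2, B:2, C:2, D:2, E:4, F:4, G:2, H:4, I:2, J:2, K:2, L:4
Every vertex has even degree and the edges form a single connected piece, so an Eulerian circuit exists.

Yes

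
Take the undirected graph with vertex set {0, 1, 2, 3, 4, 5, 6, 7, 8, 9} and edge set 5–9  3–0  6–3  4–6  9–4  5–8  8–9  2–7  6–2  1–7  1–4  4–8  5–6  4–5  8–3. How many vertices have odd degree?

Degrees: 0:1, 1:2, 2:2, 3:3, 4:5, 5:4, 6:4, 7:2, 8:4, 9:3
Odd-degree vertices: 0, 3, 4, 9.

4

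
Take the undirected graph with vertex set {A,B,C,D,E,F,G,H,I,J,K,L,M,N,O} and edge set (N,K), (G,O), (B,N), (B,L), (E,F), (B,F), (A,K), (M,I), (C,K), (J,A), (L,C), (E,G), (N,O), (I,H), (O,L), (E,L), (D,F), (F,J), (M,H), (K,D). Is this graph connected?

No

Component: {H, I, M}
Component: {A, B, C, D, E, F, G, J, K, L, N, O}
No edge joins these 2 groups, so the graph is disconnected.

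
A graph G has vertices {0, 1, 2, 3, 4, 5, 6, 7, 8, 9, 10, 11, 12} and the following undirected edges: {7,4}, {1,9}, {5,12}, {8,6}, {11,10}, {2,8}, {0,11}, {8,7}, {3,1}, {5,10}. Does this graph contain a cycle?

|V| = 13, |E| = 10, number of components = 3.
A forest on 13 vertices with 3 components has exactly 10 edges, which matches — so no cycle.

No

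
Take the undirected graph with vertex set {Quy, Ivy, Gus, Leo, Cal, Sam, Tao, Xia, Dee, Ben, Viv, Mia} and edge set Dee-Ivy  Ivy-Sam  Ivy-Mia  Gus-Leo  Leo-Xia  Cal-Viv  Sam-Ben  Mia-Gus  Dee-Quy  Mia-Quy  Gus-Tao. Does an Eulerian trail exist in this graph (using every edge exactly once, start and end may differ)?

No

Degrees: Quy:2, Ivy:3, Gus:3, Leo:2, Cal:1, Sam:2, Tao:1, Xia:1, Dee:2, Ben:1, Viv:1, Mia:3
Odd-degree vertices: Ivy, Gus, Cal, Tao, Xia, Ben, Viv, Mia (8 total).
With 8 odd-degree vertices (more than two), no single trail can use every edge.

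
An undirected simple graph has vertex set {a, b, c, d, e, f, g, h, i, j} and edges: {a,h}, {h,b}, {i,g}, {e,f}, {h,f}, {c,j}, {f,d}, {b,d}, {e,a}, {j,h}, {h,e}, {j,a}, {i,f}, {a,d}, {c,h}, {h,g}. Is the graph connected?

Starting from a and exploring outward reaches every vertex (a, j, h, d, e, c, g, b, f, i); the graph is connected.

Yes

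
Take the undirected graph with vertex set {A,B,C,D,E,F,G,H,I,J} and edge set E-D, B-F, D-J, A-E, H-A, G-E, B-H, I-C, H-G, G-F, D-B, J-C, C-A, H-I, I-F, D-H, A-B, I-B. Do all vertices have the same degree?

Degrees: A:4, B:5, C:3, D:4, E:3, F:3, G:3, H:5, I:4, J:2
Degrees are not all equal (e.g. deg(J)=2 but deg(B)=5); not regular.

No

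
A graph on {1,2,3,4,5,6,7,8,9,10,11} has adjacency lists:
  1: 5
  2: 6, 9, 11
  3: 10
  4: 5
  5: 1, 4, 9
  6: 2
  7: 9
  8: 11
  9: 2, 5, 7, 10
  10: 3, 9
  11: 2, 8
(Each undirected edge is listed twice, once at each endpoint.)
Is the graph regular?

No

Degrees: 1:1, 2:3, 3:1, 4:1, 5:3, 6:1, 7:1, 8:1, 9:4, 10:2, 11:2
Degrees are not all equal (e.g. deg(1)=1 but deg(9)=4); not regular.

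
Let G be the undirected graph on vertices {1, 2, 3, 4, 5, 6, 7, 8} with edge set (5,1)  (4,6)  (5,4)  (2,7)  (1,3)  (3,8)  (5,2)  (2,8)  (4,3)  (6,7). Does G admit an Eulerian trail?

No

Degrees: 1:2, 2:3, 3:3, 4:3, 5:3, 6:2, 7:2, 8:2
Odd-degree vertices: 2, 3, 4, 5 (4 total).
With 4 odd-degree vertices (more than two), no single trail can use every edge.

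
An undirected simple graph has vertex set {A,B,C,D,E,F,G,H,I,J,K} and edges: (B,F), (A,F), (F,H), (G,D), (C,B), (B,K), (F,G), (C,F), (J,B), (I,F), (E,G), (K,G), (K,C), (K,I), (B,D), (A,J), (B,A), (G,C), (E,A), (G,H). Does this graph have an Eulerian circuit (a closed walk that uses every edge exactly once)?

Yes

Degrees: A:4, B:6, C:4, D:2, E:2, F:6, G:6, H:2, I:2, J:2, K:4
Every vertex has even degree and the edges form a single connected piece, so an Eulerian circuit exists.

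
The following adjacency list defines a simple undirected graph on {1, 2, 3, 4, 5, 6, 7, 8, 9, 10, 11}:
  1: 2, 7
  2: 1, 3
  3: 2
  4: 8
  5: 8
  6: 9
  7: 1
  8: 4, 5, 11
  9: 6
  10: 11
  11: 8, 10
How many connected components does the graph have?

3

Component: {6, 9}
Component: {1, 2, 3, 7}
Component: {4, 5, 8, 10, 11}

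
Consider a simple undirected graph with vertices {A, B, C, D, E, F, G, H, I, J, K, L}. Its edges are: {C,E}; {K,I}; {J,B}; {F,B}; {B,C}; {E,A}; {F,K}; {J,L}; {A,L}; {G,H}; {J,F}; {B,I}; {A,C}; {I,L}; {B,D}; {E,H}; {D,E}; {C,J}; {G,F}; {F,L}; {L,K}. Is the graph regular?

Degrees: A:3, B:5, C:4, D:2, E:4, F:5, G:2, H:2, I:3, J:4, K:3, L:5
Vertex D has degree 2 while B has degree 5, so the graph is not regular.

No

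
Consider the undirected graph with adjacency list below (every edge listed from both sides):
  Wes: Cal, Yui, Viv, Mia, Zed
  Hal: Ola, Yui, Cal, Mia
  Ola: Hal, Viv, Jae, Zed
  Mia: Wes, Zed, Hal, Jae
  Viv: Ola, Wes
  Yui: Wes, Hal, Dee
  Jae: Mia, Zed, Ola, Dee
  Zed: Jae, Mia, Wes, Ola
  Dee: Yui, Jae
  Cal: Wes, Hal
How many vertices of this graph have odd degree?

Degrees: Wes:5, Hal:4, Ola:4, Mia:4, Viv:2, Yui:3, Jae:4, Zed:4, Dee:2, Cal:2
Odd-degree vertices: Wes, Yui.

2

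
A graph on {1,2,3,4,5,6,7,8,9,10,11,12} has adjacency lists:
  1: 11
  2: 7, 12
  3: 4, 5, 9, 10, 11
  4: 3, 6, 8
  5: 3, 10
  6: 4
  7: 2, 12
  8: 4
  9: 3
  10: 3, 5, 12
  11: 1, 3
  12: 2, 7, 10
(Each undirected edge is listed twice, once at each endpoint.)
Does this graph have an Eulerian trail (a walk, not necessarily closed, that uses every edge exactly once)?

No

Degrees: 1:1, 2:2, 3:5, 4:3, 5:2, 6:1, 7:2, 8:1, 9:1, 10:3, 11:2, 12:3
Odd-degree vertices: 1, 3, 4, 6, 8, 9, 10, 12 (8 total).
With 8 odd-degree vertices (more than two), no single trail can use every edge.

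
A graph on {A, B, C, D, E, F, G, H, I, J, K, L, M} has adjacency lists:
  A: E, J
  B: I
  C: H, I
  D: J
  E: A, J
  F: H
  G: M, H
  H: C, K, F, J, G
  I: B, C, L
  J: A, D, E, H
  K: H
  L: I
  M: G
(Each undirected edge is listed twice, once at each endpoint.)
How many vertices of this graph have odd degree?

Degrees: A:2, B:1, C:2, D:1, E:2, F:1, G:2, H:5, I:3, J:4, K:1, L:1, M:1
Odd-degree vertices: B, D, F, H, I, K, L, M.

8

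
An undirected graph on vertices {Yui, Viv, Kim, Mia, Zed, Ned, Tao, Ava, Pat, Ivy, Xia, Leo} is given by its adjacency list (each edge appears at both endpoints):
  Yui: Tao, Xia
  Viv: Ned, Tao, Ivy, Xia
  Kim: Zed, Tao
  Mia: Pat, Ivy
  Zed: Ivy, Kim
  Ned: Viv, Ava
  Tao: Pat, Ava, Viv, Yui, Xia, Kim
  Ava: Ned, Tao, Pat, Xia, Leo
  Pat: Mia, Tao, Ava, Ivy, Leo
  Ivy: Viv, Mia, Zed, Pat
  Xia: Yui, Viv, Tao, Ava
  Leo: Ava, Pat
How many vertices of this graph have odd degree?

2

Degrees: Yui:2, Viv:4, Kim:2, Mia:2, Zed:2, Ned:2, Tao:6, Ava:5, Pat:5, Ivy:4, Xia:4, Leo:2
Odd-degree vertices: Ava, Pat.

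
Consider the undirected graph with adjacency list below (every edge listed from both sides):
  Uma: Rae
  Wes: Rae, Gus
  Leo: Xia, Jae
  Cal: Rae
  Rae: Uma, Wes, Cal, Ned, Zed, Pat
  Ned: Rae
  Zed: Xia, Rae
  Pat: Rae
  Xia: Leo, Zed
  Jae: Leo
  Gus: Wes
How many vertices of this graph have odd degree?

Degrees: Uma:1, Wes:2, Leo:2, Cal:1, Rae:6, Ned:1, Zed:2, Pat:1, Xia:2, Jae:1, Gus:1
Odd-degree vertices: Uma, Cal, Ned, Pat, Jae, Gus.

6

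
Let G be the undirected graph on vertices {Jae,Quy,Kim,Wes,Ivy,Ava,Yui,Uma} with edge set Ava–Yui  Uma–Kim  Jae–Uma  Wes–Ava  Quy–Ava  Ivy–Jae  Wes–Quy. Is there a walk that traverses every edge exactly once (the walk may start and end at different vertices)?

No

Degrees: Jae:2, Quy:2, Kim:1, Wes:2, Ivy:1, Ava:3, Yui:1, Uma:2
Odd-degree vertices: Kim, Ivy, Ava, Yui (4 total).
With 4 odd-degree vertices (more than two), no single trail can use every edge.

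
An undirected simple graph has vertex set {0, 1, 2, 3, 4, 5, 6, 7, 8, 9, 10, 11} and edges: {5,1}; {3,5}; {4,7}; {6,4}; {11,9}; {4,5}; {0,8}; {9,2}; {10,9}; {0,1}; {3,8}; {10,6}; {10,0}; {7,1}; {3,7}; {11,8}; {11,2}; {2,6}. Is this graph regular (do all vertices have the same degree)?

Degrees: 0:3, 1:3, 2:3, 3:3, 4:3, 5:3, 6:3, 7:3, 8:3, 9:3, 10:3, 11:3
Every vertex has degree 3, so the graph is 3-regular.

Yes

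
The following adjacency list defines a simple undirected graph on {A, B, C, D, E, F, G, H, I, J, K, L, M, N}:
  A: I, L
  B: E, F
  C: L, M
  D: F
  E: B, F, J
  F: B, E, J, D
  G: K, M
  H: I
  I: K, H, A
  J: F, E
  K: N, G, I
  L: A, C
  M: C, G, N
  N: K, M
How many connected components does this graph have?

Component: {B, D, E, F, J}
Component: {A, C, G, H, I, K, L, M, N}

2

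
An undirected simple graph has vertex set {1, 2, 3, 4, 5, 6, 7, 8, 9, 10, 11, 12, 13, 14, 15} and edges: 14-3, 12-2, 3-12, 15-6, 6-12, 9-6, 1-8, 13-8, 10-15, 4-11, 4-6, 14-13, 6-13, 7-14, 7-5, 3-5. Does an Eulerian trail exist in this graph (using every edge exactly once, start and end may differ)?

Degrees: 1:1, 2:1, 3:3, 4:2, 5:2, 6:5, 7:2, 8:2, 9:1, 10:1, 11:1, 12:3, 13:3, 14:3, 15:2
Odd-degree vertices: 1, 2, 3, 6, 9, 10, 11, 12, 13, 14 (10 total).
With 10 odd-degree vertices (more than two), no single trail can use every edge.

No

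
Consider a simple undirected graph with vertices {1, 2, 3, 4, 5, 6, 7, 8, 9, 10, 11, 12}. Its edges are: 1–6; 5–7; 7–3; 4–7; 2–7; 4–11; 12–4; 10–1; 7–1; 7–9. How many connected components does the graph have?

2

Component: {8}
Component: {1, 2, 3, 4, 5, 6, 7, 9, 10, 11, 12}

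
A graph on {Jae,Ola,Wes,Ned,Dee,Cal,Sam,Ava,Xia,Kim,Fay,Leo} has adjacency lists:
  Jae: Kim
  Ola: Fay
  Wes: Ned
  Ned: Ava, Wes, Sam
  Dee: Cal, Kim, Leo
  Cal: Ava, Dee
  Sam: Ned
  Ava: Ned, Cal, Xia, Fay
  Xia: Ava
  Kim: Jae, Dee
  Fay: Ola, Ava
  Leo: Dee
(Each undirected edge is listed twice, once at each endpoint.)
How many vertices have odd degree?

8

Degrees: Jae:1, Ola:1, Wes:1, Ned:3, Dee:3, Cal:2, Sam:1, Ava:4, Xia:1, Kim:2, Fay:2, Leo:1
Odd-degree vertices: Jae, Ola, Wes, Ned, Dee, Sam, Xia, Leo.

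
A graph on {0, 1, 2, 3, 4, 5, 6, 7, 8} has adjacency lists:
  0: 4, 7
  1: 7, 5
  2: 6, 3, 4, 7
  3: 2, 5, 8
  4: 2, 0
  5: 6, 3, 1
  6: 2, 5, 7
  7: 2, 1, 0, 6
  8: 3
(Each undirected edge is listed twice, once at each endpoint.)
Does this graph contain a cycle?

Yes

|V| = 9, |E| = 12, number of components = 1.
One cycle is 7-2-3-5-6-7.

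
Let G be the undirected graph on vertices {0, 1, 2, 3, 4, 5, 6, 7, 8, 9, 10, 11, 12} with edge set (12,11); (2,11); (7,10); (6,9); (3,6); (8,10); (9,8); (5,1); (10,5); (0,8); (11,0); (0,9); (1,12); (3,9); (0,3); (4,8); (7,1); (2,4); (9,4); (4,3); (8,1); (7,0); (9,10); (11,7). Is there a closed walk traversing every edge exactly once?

No

Degrees: 0:5, 1:4, 2:2, 3:4, 4:4, 5:2, 6:2, 7:4, 8:5, 9:6, 10:4, 11:4, 12:2
0, 8 have odd degree; an Eulerian circuit needs every degree to be even, so none exists.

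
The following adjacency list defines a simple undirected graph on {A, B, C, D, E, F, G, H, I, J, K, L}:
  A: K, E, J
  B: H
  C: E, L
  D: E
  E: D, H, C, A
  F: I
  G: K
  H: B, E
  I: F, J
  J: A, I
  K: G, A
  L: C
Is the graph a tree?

|V| = 12, |E| = 11.
Connected and |E| = |V| - 1, which characterizes a tree.

Yes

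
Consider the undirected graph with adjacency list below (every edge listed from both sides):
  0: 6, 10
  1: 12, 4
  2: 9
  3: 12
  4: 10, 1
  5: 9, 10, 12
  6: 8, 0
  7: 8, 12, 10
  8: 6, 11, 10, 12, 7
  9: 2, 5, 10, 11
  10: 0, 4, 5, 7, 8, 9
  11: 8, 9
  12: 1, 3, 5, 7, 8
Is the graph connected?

A breadth-first search from 0 visits 0, 10, 6, 9, 5, 7, 4, 8, 11, 2, 12, 1, 3 — all 13 vertices — so the graph is connected.

Yes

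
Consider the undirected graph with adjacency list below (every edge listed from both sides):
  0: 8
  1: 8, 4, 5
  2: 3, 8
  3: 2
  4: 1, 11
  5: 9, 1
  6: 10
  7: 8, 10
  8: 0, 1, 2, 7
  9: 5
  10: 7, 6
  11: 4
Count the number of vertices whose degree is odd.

6

Degrees: 0:1, 1:3, 2:2, 3:1, 4:2, 5:2, 6:1, 7:2, 8:4, 9:1, 10:2, 11:1
Odd-degree vertices: 0, 1, 3, 6, 9, 11.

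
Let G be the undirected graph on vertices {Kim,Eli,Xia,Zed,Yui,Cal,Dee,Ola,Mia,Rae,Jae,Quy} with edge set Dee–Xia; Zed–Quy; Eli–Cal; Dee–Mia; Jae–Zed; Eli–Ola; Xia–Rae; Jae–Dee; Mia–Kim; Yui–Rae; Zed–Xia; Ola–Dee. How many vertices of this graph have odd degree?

Degrees: Kim:1, Eli:2, Xia:3, Zed:3, Yui:1, Cal:1, Dee:4, Ola:2, Mia:2, Rae:2, Jae:2, Quy:1
Odd-degree vertices: Kim, Xia, Zed, Yui, Cal, Quy.

6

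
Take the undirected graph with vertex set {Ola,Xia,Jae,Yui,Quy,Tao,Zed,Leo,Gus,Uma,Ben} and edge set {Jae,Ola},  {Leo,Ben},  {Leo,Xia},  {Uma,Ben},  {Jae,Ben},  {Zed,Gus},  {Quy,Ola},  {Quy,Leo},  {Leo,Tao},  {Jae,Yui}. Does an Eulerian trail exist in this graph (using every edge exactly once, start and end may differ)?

Degrees: Ola:2, Xia:1, Jae:3, Yui:1, Quy:2, Tao:1, Zed:1, Leo:4, Gus:1, Uma:1, Ben:3
Odd-degree vertices: Xia, Jae, Yui, Tao, Zed, Gus, Uma, Ben (8 total).
With 8 odd-degree vertices (more than two), no single trail can use every edge.

No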